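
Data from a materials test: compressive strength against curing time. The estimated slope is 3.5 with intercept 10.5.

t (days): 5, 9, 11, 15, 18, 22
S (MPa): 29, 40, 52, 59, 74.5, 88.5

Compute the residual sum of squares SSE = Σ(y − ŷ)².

SSE = 32

t=5: Ŝ = 10.5 + 3.5·5 = 28; e = 29 − 28 = 1
t=9: Ŝ = 10.5 + 3.5·9 = 42; e = 40 − 42 = -2
t=11: Ŝ = 10.5 + 3.5·11 = 49; e = 52 − 49 = 3
t=15: Ŝ = 10.5 + 3.5·15 = 63; e = 59 − 63 = -4
t=18: Ŝ = 10.5 + 3.5·18 = 73.5; e = 74.5 − 73.5 = 1
t=22: Ŝ = 10.5 + 3.5·22 = 87.5; e = 88.5 − 87.5 = 1
SSE = 1 + 4 + 9 + 16 + 1 + 1 = 32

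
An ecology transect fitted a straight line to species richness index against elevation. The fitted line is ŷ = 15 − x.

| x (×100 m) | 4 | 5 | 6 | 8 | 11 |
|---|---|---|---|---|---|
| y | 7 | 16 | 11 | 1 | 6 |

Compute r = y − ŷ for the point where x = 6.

r = 2

ŷ = 15 − 6 = 9
r = 11 − 9 = 2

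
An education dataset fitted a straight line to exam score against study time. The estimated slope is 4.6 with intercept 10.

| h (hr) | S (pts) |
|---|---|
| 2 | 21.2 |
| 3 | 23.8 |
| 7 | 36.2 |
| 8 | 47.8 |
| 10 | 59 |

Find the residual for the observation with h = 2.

r = 2

ŷ = 10 + 4.6·2 = 19.2
r = 21.2 − 19.2 = 2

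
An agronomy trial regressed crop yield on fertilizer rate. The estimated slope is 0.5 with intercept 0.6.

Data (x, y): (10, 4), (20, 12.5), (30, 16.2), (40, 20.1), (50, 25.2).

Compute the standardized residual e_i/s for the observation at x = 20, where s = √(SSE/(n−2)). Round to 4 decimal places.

x=10: ŷ = 0.6 + 0.5·10 = 5.6; e = 4 − 5.6 = -1.6
x=20: ŷ = 0.6 + 0.5·20 = 10.6; e = 12.5 − 10.6 = 1.9
x=30: ŷ = 0.6 + 0.5·30 = 15.6; e = 16.2 − 15.6 = 0.6
x=40: ŷ = 0.6 + 0.5·40 = 20.6; e = 20.1 − 20.6 = -0.5
x=50: ŷ = 0.6 + 0.5·50 = 25.6; e = 25.2 − 25.6 = -0.4
SSE = 2.56 + 3.61 + 0.36 + 0.25 + 0.16 = 6.94
s = √(6.94/3) = 1.52096
e/s = 1.9 / 1.52096 = 1.2492

1.2492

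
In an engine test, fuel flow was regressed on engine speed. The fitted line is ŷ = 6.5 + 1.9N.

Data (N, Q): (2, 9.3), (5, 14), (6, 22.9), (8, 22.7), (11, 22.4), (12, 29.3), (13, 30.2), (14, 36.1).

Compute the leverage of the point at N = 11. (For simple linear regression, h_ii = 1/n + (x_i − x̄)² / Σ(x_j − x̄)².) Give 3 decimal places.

h = 0.160

N̄ = (2 + 5 + 6 + 8 + 11 + 12 + 13 + 14)/8 = 8.875
Σ(N − N̄)² = 47.2656 + 15.0156 + 8.26562 + 0.765625 + 4.51562 + 9.76562 + 17.0156 + 26.2656 = 128.875
h = 1/8 + (2.125)²/128.875 = 0.125 + 0.0350388 = 0.160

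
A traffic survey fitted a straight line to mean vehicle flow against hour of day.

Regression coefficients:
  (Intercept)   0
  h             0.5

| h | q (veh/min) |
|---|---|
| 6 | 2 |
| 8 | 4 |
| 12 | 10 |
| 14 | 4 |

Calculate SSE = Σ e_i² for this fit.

h=6: ŷ = 0.5·6 = 3; e = 2 − 3 = -1
h=8: ŷ = 0.5·8 = 4; e = 4 − 4 = 0
h=12: ŷ = 0.5·12 = 6; e = 10 − 6 = 4
h=14: ŷ = 0.5·14 = 7; e = 4 − 7 = -3
SSE = 1 + 0 + 16 + 9 = 26

SSE = 26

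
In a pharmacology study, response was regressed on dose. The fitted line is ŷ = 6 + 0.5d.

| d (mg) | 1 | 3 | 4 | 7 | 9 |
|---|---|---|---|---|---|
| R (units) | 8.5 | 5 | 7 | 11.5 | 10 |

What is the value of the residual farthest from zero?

d=1: ŷ = 6 + 0.5·1 = 6.5; e = 8.5 − 6.5 = 2
d=3: ŷ = 6 + 0.5·3 = 7.5; e = 5 − 7.5 = -2.5
d=4: ŷ = 6 + 0.5·4 = 8; e = 7 − 8 = -1
d=7: ŷ = 6 + 0.5·7 = 9.5; e = 11.5 − 9.5 = 2
d=9: ŷ = 6 + 0.5·9 = 10.5; e = 10 − 10.5 = -0.5
Largest |e| is 2.5 at d = 3, residual -2.5.

e = -2.5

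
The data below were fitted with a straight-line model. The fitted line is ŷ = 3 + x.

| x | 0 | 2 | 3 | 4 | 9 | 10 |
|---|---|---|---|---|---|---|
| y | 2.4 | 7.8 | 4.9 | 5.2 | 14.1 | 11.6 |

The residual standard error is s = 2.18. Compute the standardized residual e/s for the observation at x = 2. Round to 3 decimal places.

1.284

ŷ = 3 + 2 = 5
e = 7.8 − 5 = 2.8
e/s = 2.8 / 2.18 = 1.284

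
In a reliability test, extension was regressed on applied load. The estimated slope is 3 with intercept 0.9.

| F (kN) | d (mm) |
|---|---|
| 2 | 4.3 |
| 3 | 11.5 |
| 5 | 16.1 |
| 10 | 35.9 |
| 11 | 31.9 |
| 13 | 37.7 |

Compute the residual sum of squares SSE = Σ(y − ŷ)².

SSE = 43.2

F=2: d̂ = 0.9 + 3·2 = 6.9; e = 4.3 − 6.9 = -2.6
F=3: d̂ = 0.9 + 3·3 = 9.9; e = 11.5 − 9.9 = 1.6
F=5: d̂ = 0.9 + 3·5 = 15.9; e = 16.1 − 15.9 = 0.2
F=10: d̂ = 0.9 + 3·10 = 30.9; e = 35.9 − 30.9 = 5
F=11: d̂ = 0.9 + 3·11 = 33.9; e = 31.9 − 33.9 = -2
F=13: d̂ = 0.9 + 3·13 = 39.9; e = 37.7 − 39.9 = -2.2
SSE = 6.76 + 2.56 + 0.04 + 25 + 4 + 4.84 = 43.2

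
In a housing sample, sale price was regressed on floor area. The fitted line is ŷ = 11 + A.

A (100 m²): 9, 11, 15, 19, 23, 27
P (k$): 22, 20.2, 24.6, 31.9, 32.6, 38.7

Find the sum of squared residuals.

A=9: ŷ = 11 + 9 = 20; e = 22 − 20 = 2
A=11: ŷ = 11 + 11 = 22; e = 20.2 − 22 = -1.8
A=15: ŷ = 11 + 15 = 26; e = 24.6 − 26 = -1.4
A=19: ŷ = 11 + 19 = 30; e = 31.9 − 30 = 1.9
A=23: ŷ = 11 + 23 = 34; e = 32.6 − 34 = -1.4
A=27: ŷ = 11 + 27 = 38; e = 38.7 − 38 = 0.7
SSE = 4 + 3.24 + 1.96 + 3.61 + 1.96 + 0.49 = 15.26

SSE = 15.26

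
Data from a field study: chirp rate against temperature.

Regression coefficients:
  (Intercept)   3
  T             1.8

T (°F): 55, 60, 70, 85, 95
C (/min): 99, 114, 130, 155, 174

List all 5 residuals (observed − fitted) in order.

-3, 3, 1, -1, 0

T=55: Ĉ = 3 + 1.8·55 = 102; e = 99 − 102 = -3
T=60: Ĉ = 3 + 1.8·60 = 111; e = 114 − 111 = 3
T=70: Ĉ = 3 + 1.8·70 = 129; e = 130 − 129 = 1
T=85: Ĉ = 3 + 1.8·85 = 156; e = 155 − 156 = -1
T=95: Ĉ = 3 + 1.8·95 = 174; e = 174 − 174 = 0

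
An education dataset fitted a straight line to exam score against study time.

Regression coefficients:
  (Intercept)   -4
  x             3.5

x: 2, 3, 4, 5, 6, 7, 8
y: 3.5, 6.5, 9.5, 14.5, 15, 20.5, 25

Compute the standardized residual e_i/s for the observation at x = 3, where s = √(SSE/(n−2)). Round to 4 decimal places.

x=2: ŷ = -4 + 3.5·2 = 3; e = 3.5 − 3 = 0.5
x=3: ŷ = -4 + 3.5·3 = 6.5; e = 6.5 − 6.5 = 0
x=4: ŷ = -4 + 3.5·4 = 10; e = 9.5 − 10 = -0.5
x=5: ŷ = -4 + 3.5·5 = 13.5; e = 14.5 − 13.5 = 1
x=6: ŷ = -4 + 3.5·6 = 17; e = 15 − 17 = -2
x=7: ŷ = -4 + 3.5·7 = 20.5; e = 20.5 − 20.5 = 0
x=8: ŷ = -4 + 3.5·8 = 24; e = 25 − 24 = 1
SSE = 0.25 + 0 + 0.25 + 1 + 4 + 0 + 1 = 6.5
s = √(6.5/5) = 1.14018
e/s = 0 / 1.14018 = 0.0000

0.0000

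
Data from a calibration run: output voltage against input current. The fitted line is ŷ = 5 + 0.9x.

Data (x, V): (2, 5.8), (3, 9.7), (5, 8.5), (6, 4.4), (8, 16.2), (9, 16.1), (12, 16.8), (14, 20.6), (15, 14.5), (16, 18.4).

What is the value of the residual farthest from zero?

e = -6

x=2: ŷ = 5 + 0.9·2 = 6.8; e = 5.8 − 6.8 = -1
x=3: ŷ = 5 + 0.9·3 = 7.7; e = 9.7 − 7.7 = 2
x=5: ŷ = 5 + 0.9·5 = 9.5; e = 8.5 − 9.5 = -1
x=6: ŷ = 5 + 0.9·6 = 10.4; e = 4.4 − 10.4 = -6
x=8: ŷ = 5 + 0.9·8 = 12.2; e = 16.2 − 12.2 = 4
x=9: ŷ = 5 + 0.9·9 = 13.1; e = 16.1 − 13.1 = 3
x=12: ŷ = 5 + 0.9·12 = 15.8; e = 16.8 − 15.8 = 1
x=14: ŷ = 5 + 0.9·14 = 17.6; e = 20.6 − 17.6 = 3
x=15: ŷ = 5 + 0.9·15 = 18.5; e = 14.5 − 18.5 = -4
x=16: ŷ = 5 + 0.9·16 = 19.4; e = 18.4 − 19.4 = -1
Largest |e| is 6 at x = 6, residual -6.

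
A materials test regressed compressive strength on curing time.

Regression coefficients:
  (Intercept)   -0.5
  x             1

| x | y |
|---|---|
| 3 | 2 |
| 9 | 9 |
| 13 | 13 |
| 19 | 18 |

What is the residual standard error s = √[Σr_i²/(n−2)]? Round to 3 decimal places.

x=3: ŷ = -0.5 + 3 = 2.5; r = 2 − 2.5 = -0.5
x=9: ŷ = -0.5 + 9 = 8.5; r = 9 − 8.5 = 0.5
x=13: ŷ = -0.5 + 13 = 12.5; r = 13 − 12.5 = 0.5
x=19: ŷ = -0.5 + 19 = 18.5; r = 18 − 18.5 = -0.5
SSE = 0.25 + 0.25 + 0.25 + 0.25 = 1
s = √(1/2) = √0.5 ≈ 0.707

s = 0.707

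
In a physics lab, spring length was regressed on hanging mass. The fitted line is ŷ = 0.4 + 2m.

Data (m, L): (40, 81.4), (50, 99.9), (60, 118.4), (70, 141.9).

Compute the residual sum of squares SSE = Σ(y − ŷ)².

m=40: ŷ = 0.4 + 2·40 = 80.4; e = 81.4 − 80.4 = 1
m=50: ŷ = 0.4 + 2·50 = 100.4; e = 99.9 − 100.4 = -0.5
m=60: ŷ = 0.4 + 2·60 = 120.4; e = 118.4 − 120.4 = -2
m=70: ŷ = 0.4 + 2·70 = 140.4; e = 141.9 − 140.4 = 1.5
SSE = 1 + 0.25 + 4 + 2.25 = 7.5

SSE = 7.5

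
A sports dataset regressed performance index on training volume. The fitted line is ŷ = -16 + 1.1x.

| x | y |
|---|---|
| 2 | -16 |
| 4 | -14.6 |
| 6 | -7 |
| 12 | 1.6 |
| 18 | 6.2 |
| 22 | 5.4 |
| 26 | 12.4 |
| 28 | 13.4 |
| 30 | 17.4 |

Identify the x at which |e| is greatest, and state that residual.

x=2: ŷ = -16 + 1.1·2 = -13.8; e = -16 − (-13.8) = -2.2
x=4: ŷ = -16 + 1.1·4 = -11.6; e = -14.6 − (-11.6) = -3
x=6: ŷ = -16 + 1.1·6 = -9.4; e = -7 − (-9.4) = 2.4
x=12: ŷ = -16 + 1.1·12 = -2.8; e = 1.6 − (-2.8) = 4.4
x=18: ŷ = -16 + 1.1·18 = 3.8; e = 6.2 − 3.8 = 2.4
x=22: ŷ = -16 + 1.1·22 = 8.2; e = 5.4 − 8.2 = -2.8
x=26: ŷ = -16 + 1.1·26 = 12.6; e = 12.4 − 12.6 = -0.2
x=28: ŷ = -16 + 1.1·28 = 14.8; e = 13.4 − 14.8 = -1.4
x=30: ŷ = -16 + 1.1·30 = 17; e = 17.4 − 17 = 0.4
Largest |e| is 4.4 at x = 12, residual 4.4.

x = 12, e = 4.4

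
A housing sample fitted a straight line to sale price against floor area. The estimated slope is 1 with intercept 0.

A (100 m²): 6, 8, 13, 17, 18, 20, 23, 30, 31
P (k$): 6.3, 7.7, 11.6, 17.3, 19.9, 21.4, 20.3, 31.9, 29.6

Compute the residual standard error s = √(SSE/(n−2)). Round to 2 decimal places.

A=6: P̂ = 6 = 6; r = 6.3 − 6 = 0.3
A=8: P̂ = 8 = 8; r = 7.7 − 8 = -0.3
A=13: P̂ = 13 = 13; r = 11.6 − 13 = -1.4
A=17: P̂ = 17 = 17; r = 17.3 − 17 = 0.3
A=18: P̂ = 18 = 18; r = 19.9 − 18 = 1.9
A=20: P̂ = 20 = 20; r = 21.4 − 20 = 1.4
A=23: P̂ = 23 = 23; r = 20.3 − 23 = -2.7
A=30: P̂ = 30 = 30; r = 31.9 − 30 = 1.9
A=31: P̂ = 31 = 31; r = 29.6 − 31 = -1.4
SSE = 0.09 + 0.09 + 1.96 + 0.09 + 3.61 + 1.96 + 7.29 + 3.61 + 1.96 = 20.66
s = √(20.66/7) = √2.95143 ≈ 1.72

s = 1.72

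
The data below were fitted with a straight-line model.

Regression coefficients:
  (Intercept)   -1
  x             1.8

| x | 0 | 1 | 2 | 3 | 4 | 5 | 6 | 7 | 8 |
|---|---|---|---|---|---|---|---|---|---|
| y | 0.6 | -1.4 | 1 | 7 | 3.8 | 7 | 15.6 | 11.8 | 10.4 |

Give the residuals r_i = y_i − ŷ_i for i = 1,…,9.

x=0: ŷ = -1 + 1.8·0 = -1; r = 0.6 − (-1) = 1.6
x=1: ŷ = -1 + 1.8·1 = 0.8; r = -1.4 − 0.8 = -2.2
x=2: ŷ = -1 + 1.8·2 = 2.6; r = 1 − 2.6 = -1.6
x=3: ŷ = -1 + 1.8·3 = 4.4; r = 7 − 4.4 = 2.6
x=4: ŷ = -1 + 1.8·4 = 6.2; r = 3.8 − 6.2 = -2.4
x=5: ŷ = -1 + 1.8·5 = 8; r = 7 − 8 = -1
x=6: ŷ = -1 + 1.8·6 = 9.8; r = 15.6 − 9.8 = 5.8
x=7: ŷ = -1 + 1.8·7 = 11.6; r = 11.8 − 11.6 = 0.2
x=8: ŷ = -1 + 1.8·8 = 13.4; r = 10.4 − 13.4 = -3

1.6, -2.2, -1.6, 2.6, -2.4, -1, 5.8, 0.2, -3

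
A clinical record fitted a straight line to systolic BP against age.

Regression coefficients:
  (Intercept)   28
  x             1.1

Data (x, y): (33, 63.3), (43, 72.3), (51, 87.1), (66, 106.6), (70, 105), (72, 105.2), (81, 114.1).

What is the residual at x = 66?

e = 6

ŷ = 28 + 1.1·66 = 100.6
e = 106.6 − 100.6 = 6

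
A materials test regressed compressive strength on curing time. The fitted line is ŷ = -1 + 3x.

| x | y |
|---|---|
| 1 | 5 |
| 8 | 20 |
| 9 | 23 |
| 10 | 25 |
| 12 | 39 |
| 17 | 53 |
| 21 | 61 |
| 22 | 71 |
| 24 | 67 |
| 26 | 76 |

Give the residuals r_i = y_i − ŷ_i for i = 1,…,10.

3, -3, -3, -4, 4, 3, -1, 6, -4, -1

x=1: ŷ = -1 + 3·1 = 2; r = 5 − 2 = 3
x=8: ŷ = -1 + 3·8 = 23; r = 20 − 23 = -3
x=9: ŷ = -1 + 3·9 = 26; r = 23 − 26 = -3
x=10: ŷ = -1 + 3·10 = 29; r = 25 − 29 = -4
x=12: ŷ = -1 + 3·12 = 35; r = 39 − 35 = 4
x=17: ŷ = -1 + 3·17 = 50; r = 53 − 50 = 3
x=21: ŷ = -1 + 3·21 = 62; r = 61 − 62 = -1
x=22: ŷ = -1 + 3·22 = 65; r = 71 − 65 = 6
x=24: ŷ = -1 + 3·24 = 71; r = 67 − 71 = -4
x=26: ŷ = -1 + 3·26 = 77; r = 76 − 77 = -1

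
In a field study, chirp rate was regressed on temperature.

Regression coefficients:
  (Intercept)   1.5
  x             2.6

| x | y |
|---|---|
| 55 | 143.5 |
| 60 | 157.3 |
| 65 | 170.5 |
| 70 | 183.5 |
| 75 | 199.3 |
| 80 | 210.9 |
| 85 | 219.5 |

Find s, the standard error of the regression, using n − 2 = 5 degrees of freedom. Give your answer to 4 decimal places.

s = 1.9920

x=55: ŷ = 1.5 + 2.6·55 = 144.5; r = 143.5 − 144.5 = -1
x=60: ŷ = 1.5 + 2.6·60 = 157.5; r = 157.3 − 157.5 = -0.2
x=65: ŷ = 1.5 + 2.6·65 = 170.5; r = 170.5 − 170.5 = 0
x=70: ŷ = 1.5 + 2.6·70 = 183.5; r = 183.5 − 183.5 = 0
x=75: ŷ = 1.5 + 2.6·75 = 196.5; r = 199.3 − 196.5 = 2.8
x=80: ŷ = 1.5 + 2.6·80 = 209.5; r = 210.9 − 209.5 = 1.4
x=85: ŷ = 1.5 + 2.6·85 = 222.5; r = 219.5 − 222.5 = -3
SSE = 1 + 0.04 + 0 + 0 + 7.84 + 1.96 + 9 = 19.84
s = √(19.84/5) = √3.968 ≈ 1.9920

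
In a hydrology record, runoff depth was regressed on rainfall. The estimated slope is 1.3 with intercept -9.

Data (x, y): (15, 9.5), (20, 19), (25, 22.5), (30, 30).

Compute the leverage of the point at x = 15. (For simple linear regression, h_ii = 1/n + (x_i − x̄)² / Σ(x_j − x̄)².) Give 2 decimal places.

x̄ = (15 + 20 + 25 + 30)/4 = 22.5
Σ(x − x̄)² = 56.25 + 6.25 + 6.25 + 56.25 = 125
h = 1/4 + (-7.5)²/125 = 0.25 + 0.45 = 0.70

h = 0.70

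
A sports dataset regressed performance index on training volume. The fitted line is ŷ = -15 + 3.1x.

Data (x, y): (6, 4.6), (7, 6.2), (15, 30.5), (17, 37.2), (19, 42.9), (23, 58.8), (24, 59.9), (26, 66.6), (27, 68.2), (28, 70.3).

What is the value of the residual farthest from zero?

x=6: ŷ = -15 + 3.1·6 = 3.6; r = 4.6 − 3.6 = 1
x=7: ŷ = -15 + 3.1·7 = 6.7; r = 6.2 − 6.7 = -0.5
x=15: ŷ = -15 + 3.1·15 = 31.5; r = 30.5 − 31.5 = -1
x=17: ŷ = -15 + 3.1·17 = 37.7; r = 37.2 − 37.7 = -0.5
x=19: ŷ = -15 + 3.1·19 = 43.9; r = 42.9 − 43.9 = -1
x=23: ŷ = -15 + 3.1·23 = 56.3; r = 58.8 − 56.3 = 2.5
x=24: ŷ = -15 + 3.1·24 = 59.4; r = 59.9 − 59.4 = 0.5
x=26: ŷ = -15 + 3.1·26 = 65.6; r = 66.6 − 65.6 = 1
x=27: ŷ = -15 + 3.1·27 = 68.7; r = 68.2 − 68.7 = -0.5
x=28: ŷ = -15 + 3.1·28 = 71.8; r = 70.3 − 71.8 = -1.5
Largest |r| is 2.5 at x = 23, residual 2.5.

r = 2.5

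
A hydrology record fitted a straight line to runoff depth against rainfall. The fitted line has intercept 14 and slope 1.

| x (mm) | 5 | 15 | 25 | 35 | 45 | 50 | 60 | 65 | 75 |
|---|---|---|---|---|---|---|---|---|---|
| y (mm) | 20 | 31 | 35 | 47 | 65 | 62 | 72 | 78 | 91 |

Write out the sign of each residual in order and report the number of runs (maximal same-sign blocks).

5 runs

x=5: ŷ = 14 + 5 = 19; e = 20 − 19 = 1
x=15: ŷ = 14 + 15 = 29; e = 31 − 29 = 2
x=25: ŷ = 14 + 25 = 39; e = 35 − 39 = -4
x=35: ŷ = 14 + 35 = 49; e = 47 − 49 = -2
x=45: ŷ = 14 + 45 = 59; e = 65 − 59 = 6
x=50: ŷ = 14 + 50 = 64; e = 62 − 64 = -2
x=60: ŷ = 14 + 60 = 74; e = 72 − 74 = -2
x=65: ŷ = 14 + 65 = 79; e = 78 − 79 = -1
x=75: ŷ = 14 + 75 = 89; e = 91 − 89 = 2
Signs: + + − − + − − − +
Runs: +×2, −×2, +×1, −×3, +×1 → 5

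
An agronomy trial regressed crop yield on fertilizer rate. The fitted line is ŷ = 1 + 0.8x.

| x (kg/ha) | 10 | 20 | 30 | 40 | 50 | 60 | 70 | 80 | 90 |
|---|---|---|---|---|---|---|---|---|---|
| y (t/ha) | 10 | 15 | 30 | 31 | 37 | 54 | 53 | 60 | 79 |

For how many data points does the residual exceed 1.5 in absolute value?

x=10: ŷ = 1 + 0.8·10 = 9; r = 10 − 9 = 1
x=20: ŷ = 1 + 0.8·20 = 17; r = 15 − 17 = -2
x=30: ŷ = 1 + 0.8·30 = 25; r = 30 − 25 = 5
x=40: ŷ = 1 + 0.8·40 = 33; r = 31 − 33 = -2
x=50: ŷ = 1 + 0.8·50 = 41; r = 37 − 41 = -4
x=60: ŷ = 1 + 0.8·60 = 49; r = 54 − 49 = 5
x=70: ŷ = 1 + 0.8·70 = 57; r = 53 − 57 = -4
x=80: ŷ = 1 + 0.8·80 = 65; r = 60 − 65 = -5
x=90: ŷ = 1 + 0.8·90 = 73; r = 79 − 73 = 6
|r| > 1.5: x=20 (|r|=2), x=30 (|r|=5), x=40 (|r|=2), x=50 (|r|=4), x=60 (|r|=5), x=70 (|r|=4), x=80 (|r|=5), x=90 (|r|=6) → 8

8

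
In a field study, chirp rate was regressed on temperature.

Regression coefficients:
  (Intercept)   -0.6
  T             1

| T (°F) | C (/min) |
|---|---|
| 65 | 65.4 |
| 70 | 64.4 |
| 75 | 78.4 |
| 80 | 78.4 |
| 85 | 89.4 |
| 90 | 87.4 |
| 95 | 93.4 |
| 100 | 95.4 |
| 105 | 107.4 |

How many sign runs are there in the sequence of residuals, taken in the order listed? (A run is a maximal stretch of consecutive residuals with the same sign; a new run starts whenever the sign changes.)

7 runs

T=65: ŷ = -0.6 + 65 = 64.4; r = 65.4 − 64.4 = 1
T=70: ŷ = -0.6 + 70 = 69.4; r = 64.4 − 69.4 = -5
T=75: ŷ = -0.6 + 75 = 74.4; r = 78.4 − 74.4 = 4
T=80: ŷ = -0.6 + 80 = 79.4; r = 78.4 − 79.4 = -1
T=85: ŷ = -0.6 + 85 = 84.4; r = 89.4 − 84.4 = 5
T=90: ŷ = -0.6 + 90 = 89.4; r = 87.4 − 89.4 = -2
T=95: ŷ = -0.6 + 95 = 94.4; r = 93.4 − 94.4 = -1
T=100: ŷ = -0.6 + 100 = 99.4; r = 95.4 − 99.4 = -4
T=105: ŷ = -0.6 + 105 = 104.4; r = 107.4 − 104.4 = 3
Signs: + − + − + − − − +
Runs: +×1, −×1, +×1, −×1, +×1, −×3, +×1 → 7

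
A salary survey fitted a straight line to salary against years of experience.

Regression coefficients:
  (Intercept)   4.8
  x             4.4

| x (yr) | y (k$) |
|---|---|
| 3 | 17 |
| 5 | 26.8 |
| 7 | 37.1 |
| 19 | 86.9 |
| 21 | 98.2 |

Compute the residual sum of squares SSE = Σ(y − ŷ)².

x=3: ŷ = 4.8 + 4.4·3 = 18; e = 17 − 18 = -1
x=5: ŷ = 4.8 + 4.4·5 = 26.8; e = 26.8 − 26.8 = 0
x=7: ŷ = 4.8 + 4.4·7 = 35.6; e = 37.1 − 35.6 = 1.5
x=19: ŷ = 4.8 + 4.4·19 = 88.4; e = 86.9 − 88.4 = -1.5
x=21: ŷ = 4.8 + 4.4·21 = 97.2; e = 98.2 − 97.2 = 1
SSE = 1 + 0 + 2.25 + 2.25 + 1 = 6.5

SSE = 6.5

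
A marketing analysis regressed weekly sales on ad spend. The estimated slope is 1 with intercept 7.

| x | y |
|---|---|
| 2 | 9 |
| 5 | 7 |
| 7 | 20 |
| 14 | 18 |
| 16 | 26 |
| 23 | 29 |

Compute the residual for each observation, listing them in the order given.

x=2: ŷ = 7 + 2 = 9; e = 9 − 9 = 0
x=5: ŷ = 7 + 5 = 12; e = 7 − 12 = -5
x=7: ŷ = 7 + 7 = 14; e = 20 − 14 = 6
x=14: ŷ = 7 + 14 = 21; e = 18 − 21 = -3
x=16: ŷ = 7 + 16 = 23; e = 26 − 23 = 3
x=23: ŷ = 7 + 23 = 30; e = 29 − 30 = -1

0, -5, 6, -3, 3, -1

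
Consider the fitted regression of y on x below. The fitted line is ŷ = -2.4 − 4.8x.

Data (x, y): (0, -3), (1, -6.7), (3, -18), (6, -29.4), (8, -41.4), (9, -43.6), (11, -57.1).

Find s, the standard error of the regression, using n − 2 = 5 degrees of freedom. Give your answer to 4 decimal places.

x=0: ŷ = -2.4 − 4.8·0 = -2.4; r = -3 − (-2.4) = -0.6
x=1: ŷ = -2.4 − 4.8·1 = -7.2; r = -6.7 − (-7.2) = 0.5
x=3: ŷ = -2.4 − 4.8·3 = -16.8; r = -18 − (-16.8) = -1.2
x=6: ŷ = -2.4 − 4.8·6 = -31.2; r = -29.4 − (-31.2) = 1.8
x=8: ŷ = -2.4 − 4.8·8 = -40.8; r = -41.4 − (-40.8) = -0.6
x=9: ŷ = -2.4 − 4.8·9 = -45.6; r = -43.6 − (-45.6) = 2
x=11: ŷ = -2.4 − 4.8·11 = -55.2; r = -57.1 − (-55.2) = -1.9
SSE = 0.36 + 0.25 + 1.44 + 3.24 + 0.36 + 4 + 3.61 = 13.26
s = √(13.26/5) = √2.652 ≈ 1.6285

s = 1.6285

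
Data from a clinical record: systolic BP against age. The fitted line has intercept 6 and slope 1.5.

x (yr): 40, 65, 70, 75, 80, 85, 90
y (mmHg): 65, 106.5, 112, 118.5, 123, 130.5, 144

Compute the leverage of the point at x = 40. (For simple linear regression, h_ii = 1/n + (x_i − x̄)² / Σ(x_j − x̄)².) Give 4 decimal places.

h = 0.7717

x̄ = (40 + 65 + 70 + 75 + 80 + 85 + 90)/7 = 72.1429
Σ(x − x̄)² = 1033.16 + 51.0204 + 4.59184 + 8.16327 + 61.7347 + 165.306 + 318.878 = 1642.86
h = 1/7 + (-32.1429)²/1642.86 = 0.142857 + 0.628882 = 0.7717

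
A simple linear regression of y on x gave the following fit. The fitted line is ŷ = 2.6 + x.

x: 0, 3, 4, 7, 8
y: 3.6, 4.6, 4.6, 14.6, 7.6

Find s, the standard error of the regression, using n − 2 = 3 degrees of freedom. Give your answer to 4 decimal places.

x=0: ŷ = 2.6 + 0 = 2.6; e = 3.6 − 2.6 = 1
x=3: ŷ = 2.6 + 3 = 5.6; e = 4.6 − 5.6 = -1
x=4: ŷ = 2.6 + 4 = 6.6; e = 4.6 − 6.6 = -2
x=7: ŷ = 2.6 + 7 = 9.6; e = 14.6 − 9.6 = 5
x=8: ŷ = 2.6 + 8 = 10.6; e = 7.6 − 10.6 = -3
SSE = 1 + 1 + 4 + 25 + 9 = 40
s = √(40/3) = √13.3333 ≈ 3.6515

s = 3.6515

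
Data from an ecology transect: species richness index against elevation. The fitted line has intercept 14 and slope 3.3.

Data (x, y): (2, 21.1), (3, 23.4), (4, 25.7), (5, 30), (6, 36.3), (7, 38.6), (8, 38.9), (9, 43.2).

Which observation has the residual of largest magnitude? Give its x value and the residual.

x = 6, r = 2.5

x=2: ŷ = 14 + 3.3·2 = 20.6; r = 21.1 − 20.6 = 0.5
x=3: ŷ = 14 + 3.3·3 = 23.9; r = 23.4 − 23.9 = -0.5
x=4: ŷ = 14 + 3.3·4 = 27.2; r = 25.7 − 27.2 = -1.5
x=5: ŷ = 14 + 3.3·5 = 30.5; r = 30 − 30.5 = -0.5
x=6: ŷ = 14 + 3.3·6 = 33.8; r = 36.3 − 33.8 = 2.5
x=7: ŷ = 14 + 3.3·7 = 37.1; r = 38.6 − 37.1 = 1.5
x=8: ŷ = 14 + 3.3·8 = 40.4; r = 38.9 − 40.4 = -1.5
x=9: ŷ = 14 + 3.3·9 = 43.7; r = 43.2 − 43.7 = -0.5
Largest |r| is 2.5 at x = 6, residual 2.5.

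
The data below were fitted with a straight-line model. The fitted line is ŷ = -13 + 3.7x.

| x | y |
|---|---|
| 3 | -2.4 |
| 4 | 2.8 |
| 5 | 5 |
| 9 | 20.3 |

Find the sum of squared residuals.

SSE = 1.5

x=3: ŷ = -13 + 3.7·3 = -1.9; r = -2.4 − (-1.9) = -0.5
x=4: ŷ = -13 + 3.7·4 = 1.8; r = 2.8 − 1.8 = 1
x=5: ŷ = -13 + 3.7·5 = 5.5; r = 5 − 5.5 = -0.5
x=9: ŷ = -13 + 3.7·9 = 20.3; r = 20.3 − 20.3 = 0
SSE = 0.25 + 1 + 0.25 + 0 = 1.5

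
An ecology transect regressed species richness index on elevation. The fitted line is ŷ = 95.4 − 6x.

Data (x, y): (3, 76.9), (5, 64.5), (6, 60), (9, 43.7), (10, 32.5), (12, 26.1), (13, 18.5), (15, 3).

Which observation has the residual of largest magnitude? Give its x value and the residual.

x = 10, e = -2.9

x=3: ŷ = 95.4 − 6·3 = 77.4; e = 76.9 − 77.4 = -0.5
x=5: ŷ = 95.4 − 6·5 = 65.4; e = 64.5 − 65.4 = -0.9
x=6: ŷ = 95.4 − 6·6 = 59.4; e = 60 − 59.4 = 0.6
x=9: ŷ = 95.4 − 6·9 = 41.4; e = 43.7 − 41.4 = 2.3
x=10: ŷ = 95.4 − 6·10 = 35.4; e = 32.5 − 35.4 = -2.9
x=12: ŷ = 95.4 − 6·12 = 23.4; e = 26.1 − 23.4 = 2.7
x=13: ŷ = 95.4 − 6·13 = 17.4; e = 18.5 − 17.4 = 1.1
x=15: ŷ = 95.4 − 6·15 = 5.4; e = 3 − 5.4 = -2.4
Largest |e| is 2.9 at x = 10, residual -2.9.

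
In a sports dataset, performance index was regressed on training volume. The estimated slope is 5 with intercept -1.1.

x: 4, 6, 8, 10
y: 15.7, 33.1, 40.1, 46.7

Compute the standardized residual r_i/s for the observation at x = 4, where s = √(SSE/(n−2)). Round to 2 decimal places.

x=4: ŷ = -1.1 + 5·4 = 18.9; r = 15.7 − 18.9 = -3.2
x=6: ŷ = -1.1 + 5·6 = 28.9; r = 33.1 − 28.9 = 4.2
x=8: ŷ = -1.1 + 5·8 = 38.9; r = 40.1 − 38.9 = 1.2
x=10: ŷ = -1.1 + 5·10 = 48.9; r = 46.7 − 48.9 = -2.2
SSE = 10.24 + 17.64 + 1.44 + 4.84 = 34.16
s = √(34.16/2) = 4.1328
r/s = -3.2 / 4.1328 = -0.77

-0.77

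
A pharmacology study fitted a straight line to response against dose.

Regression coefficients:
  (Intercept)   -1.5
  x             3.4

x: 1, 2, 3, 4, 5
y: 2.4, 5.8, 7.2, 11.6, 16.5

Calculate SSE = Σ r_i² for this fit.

x=1: ŷ = -1.5 + 3.4·1 = 1.9; r = 2.4 − 1.9 = 0.5
x=2: ŷ = -1.5 + 3.4·2 = 5.3; r = 5.8 − 5.3 = 0.5
x=3: ŷ = -1.5 + 3.4·3 = 8.7; r = 7.2 − 8.7 = -1.5
x=4: ŷ = -1.5 + 3.4·4 = 12.1; r = 11.6 − 12.1 = -0.5
x=5: ŷ = -1.5 + 3.4·5 = 15.5; r = 16.5 − 15.5 = 1
SSE = 0.25 + 0.25 + 2.25 + 0.25 + 1 = 4

SSE = 4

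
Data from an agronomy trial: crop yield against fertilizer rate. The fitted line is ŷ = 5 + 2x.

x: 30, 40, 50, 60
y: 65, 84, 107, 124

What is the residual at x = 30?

ŷ = 5 + 2·30 = 65
e = 65 − 65 = 0

e = 0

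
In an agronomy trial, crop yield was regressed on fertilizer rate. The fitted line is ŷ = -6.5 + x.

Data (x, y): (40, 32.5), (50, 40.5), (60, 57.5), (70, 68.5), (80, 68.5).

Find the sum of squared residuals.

SSE = 76

x=40: ŷ = -6.5 + 40 = 33.5; e = 32.5 − 33.5 = -1
x=50: ŷ = -6.5 + 50 = 43.5; e = 40.5 − 43.5 = -3
x=60: ŷ = -6.5 + 60 = 53.5; e = 57.5 − 53.5 = 4
x=70: ŷ = -6.5 + 70 = 63.5; e = 68.5 − 63.5 = 5
x=80: ŷ = -6.5 + 80 = 73.5; e = 68.5 − 73.5 = -5
SSE = 1 + 9 + 16 + 25 + 25 = 76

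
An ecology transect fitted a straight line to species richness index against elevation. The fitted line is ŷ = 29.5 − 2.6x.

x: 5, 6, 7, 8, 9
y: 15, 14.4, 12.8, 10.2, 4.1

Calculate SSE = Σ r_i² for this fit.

SSE = 11

x=5: ŷ = 29.5 − 2.6·5 = 16.5; r = 15 − 16.5 = -1.5
x=6: ŷ = 29.5 − 2.6·6 = 13.9; r = 14.4 − 13.9 = 0.5
x=7: ŷ = 29.5 − 2.6·7 = 11.3; r = 12.8 − 11.3 = 1.5
x=8: ŷ = 29.5 − 2.6·8 = 8.7; r = 10.2 − 8.7 = 1.5
x=9: ŷ = 29.5 − 2.6·9 = 6.1; r = 4.1 − 6.1 = -2
SSE = 2.25 + 0.25 + 2.25 + 2.25 + 4 = 11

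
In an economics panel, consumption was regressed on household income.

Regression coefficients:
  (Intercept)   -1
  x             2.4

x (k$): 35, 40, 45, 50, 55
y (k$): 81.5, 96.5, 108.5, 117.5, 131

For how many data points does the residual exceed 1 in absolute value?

x=35: ŷ = -1 + 2.4·35 = 83; e = 81.5 − 83 = -1.5
x=40: ŷ = -1 + 2.4·40 = 95; e = 96.5 − 95 = 1.5
x=45: ŷ = -1 + 2.4·45 = 107; e = 108.5 − 107 = 1.5
x=50: ŷ = -1 + 2.4·50 = 119; e = 117.5 − 119 = -1.5
x=55: ŷ = -1 + 2.4·55 = 131; e = 131 − 131 = 0
|e| > 1: x=35 (|e|=1.5), x=40 (|e|=1.5), x=45 (|e|=1.5), x=50 (|e|=1.5) → 4

4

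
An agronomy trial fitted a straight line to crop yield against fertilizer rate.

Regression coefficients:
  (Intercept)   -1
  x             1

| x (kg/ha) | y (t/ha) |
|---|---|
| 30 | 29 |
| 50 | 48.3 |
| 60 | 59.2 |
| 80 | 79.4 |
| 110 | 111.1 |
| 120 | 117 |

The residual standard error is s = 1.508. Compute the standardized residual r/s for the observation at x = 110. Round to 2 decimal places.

1.39

ŷ = -1 + 110 = 109
r = 111.1 − 109 = 2.1
r/s = 2.1 / 1.508 = 1.39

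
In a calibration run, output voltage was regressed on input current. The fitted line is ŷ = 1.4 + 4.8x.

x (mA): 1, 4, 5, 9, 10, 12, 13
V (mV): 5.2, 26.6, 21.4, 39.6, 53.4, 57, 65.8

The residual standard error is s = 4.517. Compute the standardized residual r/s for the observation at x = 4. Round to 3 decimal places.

ŷ = 1.4 + 4.8·4 = 20.6
r = 26.6 − 20.6 = 6
r/s = 6 / 4.517 = 1.328

1.328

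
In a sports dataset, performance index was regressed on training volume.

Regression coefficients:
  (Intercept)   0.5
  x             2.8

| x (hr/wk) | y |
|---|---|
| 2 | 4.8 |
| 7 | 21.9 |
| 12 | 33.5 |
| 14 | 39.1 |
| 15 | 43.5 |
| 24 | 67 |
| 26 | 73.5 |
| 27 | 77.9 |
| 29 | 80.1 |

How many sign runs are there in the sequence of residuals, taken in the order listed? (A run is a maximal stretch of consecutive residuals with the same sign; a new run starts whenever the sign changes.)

7 runs

x=2: ŷ = 0.5 + 2.8·2 = 6.1; r = 4.8 − 6.1 = -1.3
x=7: ŷ = 0.5 + 2.8·7 = 20.1; r = 21.9 − 20.1 = 1.8
x=12: ŷ = 0.5 + 2.8·12 = 34.1; r = 33.5 − 34.1 = -0.6
x=14: ŷ = 0.5 + 2.8·14 = 39.7; r = 39.1 − 39.7 = -0.6
x=15: ŷ = 0.5 + 2.8·15 = 42.5; r = 43.5 − 42.5 = 1
x=24: ŷ = 0.5 + 2.8·24 = 67.7; r = 67 − 67.7 = -0.7
x=26: ŷ = 0.5 + 2.8·26 = 73.3; r = 73.5 − 73.3 = 0.2
x=27: ŷ = 0.5 + 2.8·27 = 76.1; r = 77.9 − 76.1 = 1.8
x=29: ŷ = 0.5 + 2.8·29 = 81.7; r = 80.1 − 81.7 = -1.6
Signs: − + − − + − + + −
Runs: −×1, +×1, −×2, +×1, −×1, +×2, −×1 → 7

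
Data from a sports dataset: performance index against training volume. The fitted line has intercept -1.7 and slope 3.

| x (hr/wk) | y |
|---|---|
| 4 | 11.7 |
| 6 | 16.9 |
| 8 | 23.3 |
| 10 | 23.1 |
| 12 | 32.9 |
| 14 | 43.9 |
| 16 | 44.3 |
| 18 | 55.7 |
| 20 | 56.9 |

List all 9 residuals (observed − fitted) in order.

1.4, 0.6, 1, -5.2, -1.4, 3.6, -2, 3.4, -1.4

x=4: ŷ = -1.7 + 3·4 = 10.3; r = 11.7 − 10.3 = 1.4
x=6: ŷ = -1.7 + 3·6 = 16.3; r = 16.9 − 16.3 = 0.6
x=8: ŷ = -1.7 + 3·8 = 22.3; r = 23.3 − 22.3 = 1
x=10: ŷ = -1.7 + 3·10 = 28.3; r = 23.1 − 28.3 = -5.2
x=12: ŷ = -1.7 + 3·12 = 34.3; r = 32.9 − 34.3 = -1.4
x=14: ŷ = -1.7 + 3·14 = 40.3; r = 43.9 − 40.3 = 3.6
x=16: ŷ = -1.7 + 3·16 = 46.3; r = 44.3 − 46.3 = -2
x=18: ŷ = -1.7 + 3·18 = 52.3; r = 55.7 − 52.3 = 3.4
x=20: ŷ = -1.7 + 3·20 = 58.3; r = 56.9 − 58.3 = -1.4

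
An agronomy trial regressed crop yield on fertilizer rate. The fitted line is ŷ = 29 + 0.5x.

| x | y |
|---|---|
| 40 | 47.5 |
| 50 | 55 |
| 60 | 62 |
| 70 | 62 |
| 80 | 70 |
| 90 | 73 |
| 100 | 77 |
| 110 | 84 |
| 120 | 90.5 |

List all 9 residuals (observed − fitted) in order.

-1.5, 1, 3, -2, 1, -1, -2, 0, 1.5

x=40: ŷ = 29 + 0.5·40 = 49; r = 47.5 − 49 = -1.5
x=50: ŷ = 29 + 0.5·50 = 54; r = 55 − 54 = 1
x=60: ŷ = 29 + 0.5·60 = 59; r = 62 − 59 = 3
x=70: ŷ = 29 + 0.5·70 = 64; r = 62 − 64 = -2
x=80: ŷ = 29 + 0.5·80 = 69; r = 70 − 69 = 1
x=90: ŷ = 29 + 0.5·90 = 74; r = 73 − 74 = -1
x=100: ŷ = 29 + 0.5·100 = 79; r = 77 − 79 = -2
x=110: ŷ = 29 + 0.5·110 = 84; r = 84 − 84 = 0
x=120: ŷ = 29 + 0.5·120 = 89; r = 90.5 − 89 = 1.5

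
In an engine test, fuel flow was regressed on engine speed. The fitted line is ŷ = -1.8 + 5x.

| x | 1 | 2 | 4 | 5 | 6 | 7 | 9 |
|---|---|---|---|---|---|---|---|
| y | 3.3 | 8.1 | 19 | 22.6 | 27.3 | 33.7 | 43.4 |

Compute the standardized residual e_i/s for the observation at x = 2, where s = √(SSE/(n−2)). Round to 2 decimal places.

-0.15

x=1: ŷ = -1.8 + 5·1 = 3.2; e = 3.3 − 3.2 = 0.1
x=2: ŷ = -1.8 + 5·2 = 8.2; e = 8.1 − 8.2 = -0.1
x=4: ŷ = -1.8 + 5·4 = 18.2; e = 19 − 18.2 = 0.8
x=5: ŷ = -1.8 + 5·5 = 23.2; e = 22.6 − 23.2 = -0.6
x=6: ŷ = -1.8 + 5·6 = 28.2; e = 27.3 − 28.2 = -0.9
x=7: ŷ = -1.8 + 5·7 = 33.2; e = 33.7 − 33.2 = 0.5
x=9: ŷ = -1.8 + 5·9 = 43.2; e = 43.4 − 43.2 = 0.2
SSE = 0.01 + 0.01 + 0.64 + 0.36 + 0.81 + 0.25 + 0.04 = 2.12
s = √(2.12/5) = 0.651153
e/s = -0.1 / 0.651153 = -0.15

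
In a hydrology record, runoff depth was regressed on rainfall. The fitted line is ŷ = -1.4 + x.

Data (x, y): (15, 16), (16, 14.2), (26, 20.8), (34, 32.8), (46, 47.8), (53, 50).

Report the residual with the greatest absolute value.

x=15: ŷ = -1.4 + 15 = 13.6; e = 16 − 13.6 = 2.4
x=16: ŷ = -1.4 + 16 = 14.6; e = 14.2 − 14.6 = -0.4
x=26: ŷ = -1.4 + 26 = 24.6; e = 20.8 − 24.6 = -3.8
x=34: ŷ = -1.4 + 34 = 32.6; e = 32.8 − 32.6 = 0.2
x=46: ŷ = -1.4 + 46 = 44.6; e = 47.8 − 44.6 = 3.2
x=53: ŷ = -1.4 + 53 = 51.6; e = 50 − 51.6 = -1.6
Largest |e| is 3.8 at x = 26, residual -3.8.

e = -3.8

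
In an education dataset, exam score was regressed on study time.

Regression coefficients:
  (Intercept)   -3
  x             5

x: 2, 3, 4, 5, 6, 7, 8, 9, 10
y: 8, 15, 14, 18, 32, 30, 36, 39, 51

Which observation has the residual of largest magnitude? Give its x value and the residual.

x=2: ŷ = -3 + 5·2 = 7; e = 8 − 7 = 1
x=3: ŷ = -3 + 5·3 = 12; e = 15 − 12 = 3
x=4: ŷ = -3 + 5·4 = 17; e = 14 − 17 = -3
x=5: ŷ = -3 + 5·5 = 22; e = 18 − 22 = -4
x=6: ŷ = -3 + 5·6 = 27; e = 32 − 27 = 5
x=7: ŷ = -3 + 5·7 = 32; e = 30 − 32 = -2
x=8: ŷ = -3 + 5·8 = 37; e = 36 − 37 = -1
x=9: ŷ = -3 + 5·9 = 42; e = 39 − 42 = -3
x=10: ŷ = -3 + 5·10 = 47; e = 51 − 47 = 4
Largest |e| is 5 at x = 6, residual 5.

x = 6, e = 5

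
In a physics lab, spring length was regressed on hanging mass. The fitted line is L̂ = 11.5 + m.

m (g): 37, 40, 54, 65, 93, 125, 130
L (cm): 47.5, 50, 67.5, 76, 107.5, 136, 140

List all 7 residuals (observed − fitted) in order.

-1, -1.5, 2, -0.5, 3, -0.5, -1.5

m=37: L̂ = 11.5 + 37 = 48.5; e = 47.5 − 48.5 = -1
m=40: L̂ = 11.5 + 40 = 51.5; e = 50 − 51.5 = -1.5
m=54: L̂ = 11.5 + 54 = 65.5; e = 67.5 − 65.5 = 2
m=65: L̂ = 11.5 + 65 = 76.5; e = 76 − 76.5 = -0.5
m=93: L̂ = 11.5 + 93 = 104.5; e = 107.5 − 104.5 = 3
m=125: L̂ = 11.5 + 125 = 136.5; e = 136 − 136.5 = -0.5
m=130: L̂ = 11.5 + 130 = 141.5; e = 140 − 141.5 = -1.5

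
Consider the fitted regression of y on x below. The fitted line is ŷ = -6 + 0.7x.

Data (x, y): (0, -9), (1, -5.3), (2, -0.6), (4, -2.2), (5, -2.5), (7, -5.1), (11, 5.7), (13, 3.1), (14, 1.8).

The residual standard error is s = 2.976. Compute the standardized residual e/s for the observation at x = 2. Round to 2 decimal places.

1.34

ŷ = -6 + 0.7·2 = -4.6
e = -0.6 − (-4.6) = 4
e/s = 4 / 2.976 = 1.34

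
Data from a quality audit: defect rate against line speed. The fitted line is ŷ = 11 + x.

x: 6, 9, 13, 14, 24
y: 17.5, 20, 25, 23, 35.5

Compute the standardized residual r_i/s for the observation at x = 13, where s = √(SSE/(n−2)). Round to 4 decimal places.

x=6: ŷ = 11 + 6 = 17; r = 17.5 − 17 = 0.5
x=9: ŷ = 11 + 9 = 20; r = 20 − 20 = 0
x=13: ŷ = 11 + 13 = 24; r = 25 − 24 = 1
x=14: ŷ = 11 + 14 = 25; r = 23 − 25 = -2
x=24: ŷ = 11 + 24 = 35; r = 35.5 − 35 = 0.5
SSE = 0.25 + 0 + 1 + 4 + 0.25 = 5.5
s = √(5.5/3) = 1.35401
r/s = 1 / 1.35401 = 0.7385

0.7385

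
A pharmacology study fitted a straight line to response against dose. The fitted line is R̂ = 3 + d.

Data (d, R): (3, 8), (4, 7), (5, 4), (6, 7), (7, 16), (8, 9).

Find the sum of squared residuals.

d=3: R̂ = 3 + 3 = 6; e = 8 − 6 = 2
d=4: R̂ = 3 + 4 = 7; e = 7 − 7 = 0
d=5: R̂ = 3 + 5 = 8; e = 4 − 8 = -4
d=6: R̂ = 3 + 6 = 9; e = 7 − 9 = -2
d=7: R̂ = 3 + 7 = 10; e = 16 − 10 = 6
d=8: R̂ = 3 + 8 = 11; e = 9 − 11 = -2
SSE = 4 + 0 + 16 + 4 + 36 + 4 = 64

SSE = 64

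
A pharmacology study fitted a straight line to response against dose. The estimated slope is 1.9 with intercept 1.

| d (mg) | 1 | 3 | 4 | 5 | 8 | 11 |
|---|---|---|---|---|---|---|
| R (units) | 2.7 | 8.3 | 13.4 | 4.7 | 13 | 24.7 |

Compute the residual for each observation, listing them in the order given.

d=1: R̂ = 1 + 1.9·1 = 2.9; e = 2.7 − 2.9 = -0.2
d=3: R̂ = 1 + 1.9·3 = 6.7; e = 8.3 − 6.7 = 1.6
d=4: R̂ = 1 + 1.9·4 = 8.6; e = 13.4 − 8.6 = 4.8
d=5: R̂ = 1 + 1.9·5 = 10.5; e = 4.7 − 10.5 = -5.8
d=8: R̂ = 1 + 1.9·8 = 16.2; e = 13 − 16.2 = -3.2
d=11: R̂ = 1 + 1.9·11 = 21.9; e = 24.7 − 21.9 = 2.8

-0.2, 1.6, 4.8, -5.8, -3.2, 2.8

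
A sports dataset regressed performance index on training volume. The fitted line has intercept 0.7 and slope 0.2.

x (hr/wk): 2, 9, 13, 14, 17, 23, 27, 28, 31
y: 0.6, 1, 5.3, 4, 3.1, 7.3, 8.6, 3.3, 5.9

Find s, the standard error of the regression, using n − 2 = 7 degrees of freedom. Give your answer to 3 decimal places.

s = 2.000

x=2: ŷ = 0.7 + 0.2·2 = 1.1; e = 0.6 − 1.1 = -0.5
x=9: ŷ = 0.7 + 0.2·9 = 2.5; e = 1 − 2.5 = -1.5
x=13: ŷ = 0.7 + 0.2·13 = 3.3; e = 5.3 − 3.3 = 2
x=14: ŷ = 0.7 + 0.2·14 = 3.5; e = 4 − 3.5 = 0.5
x=17: ŷ = 0.7 + 0.2·17 = 4.1; e = 3.1 − 4.1 = -1
x=23: ŷ = 0.7 + 0.2·23 = 5.3; e = 7.3 − 5.3 = 2
x=27: ŷ = 0.7 + 0.2·27 = 6.1; e = 8.6 − 6.1 = 2.5
x=28: ŷ = 0.7 + 0.2·28 = 6.3; e = 3.3 − 6.3 = -3
x=31: ŷ = 0.7 + 0.2·31 = 6.9; e = 5.9 − 6.9 = -1
SSE = 0.25 + 2.25 + 4 + 0.25 + 1 + 4 + 6.25 + 9 + 1 = 28
s = √(28/7) = √4 ≈ 2.000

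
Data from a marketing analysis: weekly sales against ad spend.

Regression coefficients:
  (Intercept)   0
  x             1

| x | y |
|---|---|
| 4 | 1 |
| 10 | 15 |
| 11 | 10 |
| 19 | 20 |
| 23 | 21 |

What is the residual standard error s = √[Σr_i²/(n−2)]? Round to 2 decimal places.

x=4: ŷ = 4 = 4; r = 1 − 4 = -3
x=10: ŷ = 10 = 10; r = 15 − 10 = 5
x=11: ŷ = 11 = 11; r = 10 − 11 = -1
x=19: ŷ = 19 = 19; r = 20 − 19 = 1
x=23: ŷ = 23 = 23; r = 21 − 23 = -2
SSE = 9 + 25 + 1 + 1 + 4 = 40
s = √(40/3) = √13.3333 ≈ 3.65

s = 3.65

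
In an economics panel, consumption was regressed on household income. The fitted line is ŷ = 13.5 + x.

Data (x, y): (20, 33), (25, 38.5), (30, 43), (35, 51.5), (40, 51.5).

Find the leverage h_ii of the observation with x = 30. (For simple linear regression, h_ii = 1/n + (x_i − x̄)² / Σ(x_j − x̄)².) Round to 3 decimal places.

x̄ = (20 + 25 + 30 + 35 + 40)/5 = 30
Σ(x − x̄)² = 100 + 25 + 0 + 25 + 100 = 250
h = 1/5 + (0)²/250 = 0.2 + 0 = 0.200

h = 0.200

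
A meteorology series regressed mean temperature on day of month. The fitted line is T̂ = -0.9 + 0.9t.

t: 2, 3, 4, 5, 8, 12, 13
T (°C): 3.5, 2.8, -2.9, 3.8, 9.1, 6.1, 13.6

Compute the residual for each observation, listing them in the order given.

t=2: T̂ = -0.9 + 0.9·2 = 0.9; r = 3.5 − 0.9 = 2.6
t=3: T̂ = -0.9 + 0.9·3 = 1.8; r = 2.8 − 1.8 = 1
t=4: T̂ = -0.9 + 0.9·4 = 2.7; r = -2.9 − 2.7 = -5.6
t=5: T̂ = -0.9 + 0.9·5 = 3.6; r = 3.8 − 3.6 = 0.2
t=8: T̂ = -0.9 + 0.9·8 = 6.3; r = 9.1 − 6.3 = 2.8
t=12: T̂ = -0.9 + 0.9·12 = 9.9; r = 6.1 − 9.9 = -3.8
t=13: T̂ = -0.9 + 0.9·13 = 10.8; r = 13.6 − 10.8 = 2.8

2.6, 1, -5.6, 0.2, 2.8, -3.8, 2.8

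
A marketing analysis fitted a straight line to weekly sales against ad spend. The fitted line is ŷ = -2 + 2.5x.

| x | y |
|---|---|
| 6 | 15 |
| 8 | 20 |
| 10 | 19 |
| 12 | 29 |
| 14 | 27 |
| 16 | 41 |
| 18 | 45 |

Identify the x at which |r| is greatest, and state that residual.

x=6: ŷ = -2 + 2.5·6 = 13; r = 15 − 13 = 2
x=8: ŷ = -2 + 2.5·8 = 18; r = 20 − 18 = 2
x=10: ŷ = -2 + 2.5·10 = 23; r = 19 − 23 = -4
x=12: ŷ = -2 + 2.5·12 = 28; r = 29 − 28 = 1
x=14: ŷ = -2 + 2.5·14 = 33; r = 27 − 33 = -6
x=16: ŷ = -2 + 2.5·16 = 38; r = 41 − 38 = 3
x=18: ŷ = -2 + 2.5·18 = 43; r = 45 − 43 = 2
Largest |r| is 6 at x = 14, residual -6.

x = 14, r = -6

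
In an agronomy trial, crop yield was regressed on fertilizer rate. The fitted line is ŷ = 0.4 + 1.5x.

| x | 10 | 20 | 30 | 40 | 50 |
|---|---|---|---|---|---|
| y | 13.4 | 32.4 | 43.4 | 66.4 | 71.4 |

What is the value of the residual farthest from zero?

e = 6

x=10: ŷ = 0.4 + 1.5·10 = 15.4; e = 13.4 − 15.4 = -2
x=20: ŷ = 0.4 + 1.5·20 = 30.4; e = 32.4 − 30.4 = 2
x=30: ŷ = 0.4 + 1.5·30 = 45.4; e = 43.4 − 45.4 = -2
x=40: ŷ = 0.4 + 1.5·40 = 60.4; e = 66.4 − 60.4 = 6
x=50: ŷ = 0.4 + 1.5·50 = 75.4; e = 71.4 − 75.4 = -4
Largest |e| is 6 at x = 40, residual 6.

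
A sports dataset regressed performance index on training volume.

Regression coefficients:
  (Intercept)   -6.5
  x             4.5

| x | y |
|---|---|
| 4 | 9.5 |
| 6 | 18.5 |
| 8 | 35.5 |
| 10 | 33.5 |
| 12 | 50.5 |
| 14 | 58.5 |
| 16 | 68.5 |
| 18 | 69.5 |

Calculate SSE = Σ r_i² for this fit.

SSE = 116

x=4: ŷ = -6.5 + 4.5·4 = 11.5; r = 9.5 − 11.5 = -2
x=6: ŷ = -6.5 + 4.5·6 = 20.5; r = 18.5 − 20.5 = -2
x=8: ŷ = -6.5 + 4.5·8 = 29.5; r = 35.5 − 29.5 = 6
x=10: ŷ = -6.5 + 4.5·10 = 38.5; r = 33.5 − 38.5 = -5
x=12: ŷ = -6.5 + 4.5·12 = 47.5; r = 50.5 − 47.5 = 3
x=14: ŷ = -6.5 + 4.5·14 = 56.5; r = 58.5 − 56.5 = 2
x=16: ŷ = -6.5 + 4.5·16 = 65.5; r = 68.5 − 65.5 = 3
x=18: ŷ = -6.5 + 4.5·18 = 74.5; r = 69.5 − 74.5 = -5
SSE = 4 + 4 + 36 + 25 + 9 + 4 + 9 + 25 = 116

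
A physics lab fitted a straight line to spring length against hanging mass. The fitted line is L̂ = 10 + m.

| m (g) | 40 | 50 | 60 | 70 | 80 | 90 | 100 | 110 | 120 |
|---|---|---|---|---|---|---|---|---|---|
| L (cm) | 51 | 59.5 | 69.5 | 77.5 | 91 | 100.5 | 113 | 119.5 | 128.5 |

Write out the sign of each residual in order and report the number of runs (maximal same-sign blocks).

4 runs

m=40: L̂ = 10 + 40 = 50; e = 51 − 50 = 1
m=50: L̂ = 10 + 50 = 60; e = 59.5 − 60 = -0.5
m=60: L̂ = 10 + 60 = 70; e = 69.5 − 70 = -0.5
m=70: L̂ = 10 + 70 = 80; e = 77.5 − 80 = -2.5
m=80: L̂ = 10 + 80 = 90; e = 91 − 90 = 1
m=90: L̂ = 10 + 90 = 100; e = 100.5 − 100 = 0.5
m=100: L̂ = 10 + 100 = 110; e = 113 − 110 = 3
m=110: L̂ = 10 + 110 = 120; e = 119.5 − 120 = -0.5
m=120: L̂ = 10 + 120 = 130; e = 128.5 − 130 = -1.5
Signs: + − − − + + + − −
Runs: +×1, −×3, +×3, −×2 → 4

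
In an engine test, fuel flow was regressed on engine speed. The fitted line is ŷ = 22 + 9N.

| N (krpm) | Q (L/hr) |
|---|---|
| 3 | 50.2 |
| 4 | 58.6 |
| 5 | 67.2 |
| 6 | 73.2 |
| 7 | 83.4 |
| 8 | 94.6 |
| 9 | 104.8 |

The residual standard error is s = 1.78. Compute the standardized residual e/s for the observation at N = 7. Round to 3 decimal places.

ŷ = 22 + 9·7 = 85
e = 83.4 − 85 = -1.6
e/s = -1.6 / 1.78 = -0.899

-0.899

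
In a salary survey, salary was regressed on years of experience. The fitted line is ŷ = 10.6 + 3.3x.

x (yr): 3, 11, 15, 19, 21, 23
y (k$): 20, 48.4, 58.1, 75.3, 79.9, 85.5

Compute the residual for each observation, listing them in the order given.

-0.5, 1.5, -2, 2, 0, -1

x=3: ŷ = 10.6 + 3.3·3 = 20.5; e = 20 − 20.5 = -0.5
x=11: ŷ = 10.6 + 3.3·11 = 46.9; e = 48.4 − 46.9 = 1.5
x=15: ŷ = 10.6 + 3.3·15 = 60.1; e = 58.1 − 60.1 = -2
x=19: ŷ = 10.6 + 3.3·19 = 73.3; e = 75.3 − 73.3 = 2
x=21: ŷ = 10.6 + 3.3·21 = 79.9; e = 79.9 − 79.9 = 0
x=23: ŷ = 10.6 + 3.3·23 = 86.5; e = 85.5 − 86.5 = -1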